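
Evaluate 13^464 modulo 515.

81

Using repeated squaring:
464 in binary is 111010000, i.e. 464 = 256 + 128 + 64 + 16.
13^1 ≡ 13 (mod 515)
13^2 ≡ 13^2 = 169 (mod 515)
13^4 ≡ 169^2 = 28561 ≡ 236 (mod 515)
13^8 ≡ 236^2 = 55696 ≡ 76 (mod 515)
13^16 ≡ 76^2 = 5776 ≡ 111 (mod 515)
13^32 ≡ 111^2 = 12321 ≡ 476 (mod 515)
13^64 ≡ 476^2 = 226576 ≡ 491 (mod 515)
13^128 ≡ 491^2 = 241081 ≡ 61 (mod 515)
13^256 ≡ 61^2 = 3721 ≡ 116 (mod 515)
13^464 = 13^256 × 13^128 × 13^64 × 13^16 ≡ 116 × 61 × 491 × 111 (mod 515).
Accumulate the product:
116 × 61 = 7076 ≡ 381
381 × 491 = 187071 ≡ 126
126 × 111 = 13986 ≡ 81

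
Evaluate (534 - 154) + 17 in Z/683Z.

397

534 - 154 = 380
380 + 17 = 397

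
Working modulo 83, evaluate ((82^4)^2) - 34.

50

(82)^4 ≡ 1 (mod 83)
(1)^2 ≡ 1 (mod 83)
1 - 34 = -33 ≡ 50 (mod 83)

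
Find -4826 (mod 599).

-4826 = -9*599 + 565, so -4826 ≡ 565 (mod 599).

565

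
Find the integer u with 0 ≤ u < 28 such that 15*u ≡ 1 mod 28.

By the extended Euclidean algorithm:
28 = 1*15 + 13
15 = 1*13 + 2
13 = 6*2 + 1
2 = 2*1 + 0
gcd(15, 28) = 1, so the inverse exists.
Back-substitute for 1:
1 = 1*13 − 6*2
  = −6*15 + 7*13
  = 7*28 − 13*15
So 15⁻¹ ≡ −13 ≡ 15 (mod 28).

15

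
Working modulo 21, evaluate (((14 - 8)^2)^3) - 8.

7

14 - 8 = 6
(6)^2 ≡ 15 (mod 21)
(15)^3 ≡ 15 (mod 21)
15 - 8 = 7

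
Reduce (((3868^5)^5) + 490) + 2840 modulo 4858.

4580

(3868)^5 ≡ 1416 (mod 4858)
(1416)^5 ≡ 1250 (mod 4858)
1250 + 490 = 1740
1740 + 2840 = 4580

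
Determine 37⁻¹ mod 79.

47

79 = 2·37 + 5
37 = 7·5 + 2
5 = 2·2 + 1
2 = 2·1 + 0
gcd(37, 79) = 1, so the inverse exists.
Back-substitute for 1:
1 = 1·5 − 2·2
  = −2·37 + 15·5
  = 15·79 − 32·37
So 37⁻¹ ≡ −32 ≡ 47 (mod 79).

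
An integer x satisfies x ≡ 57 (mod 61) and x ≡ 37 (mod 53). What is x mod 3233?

1521

61⁻¹ mod 53: 61·20 ≡ 1 (mod 53), so 61⁻¹ ≡ 20.
x = 57 + 61·((37 − 57)·20 mod 53) = 57 + 61·24 = 1521.
Check: 1521 mod 61 = 57, 1521 mod 53 = 37. ✓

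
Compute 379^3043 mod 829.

403

Compute successive squares:
379^1 ≡ 379 (mod 829)
379^2 ≡ 379^2 = 143641 ≡ 224 (mod 829)
379^4 ≡ 224^2 = 50176 ≡ 436 (mod 829)
379^8 ≡ 436^2 = 190096 ≡ 255 (mod 829)
379^16 ≡ 255^2 = 65025 ≡ 363 (mod 829)
379^32 ≡ 363^2 = 131769 ≡ 787 (mod 829)
379^64 ≡ 787^2 = 619369 ≡ 106 (mod 829)
379^128 ≡ 106^2 = 11236 ≡ 459 (mod 829)
379^256 ≡ 459^2 = 210681 ≡ 115 (mod 829)
379^512 ≡ 115^2 = 13225 ≡ 790 (mod 829)
379^1024 ≡ 790^2 = 624100 ≡ 692 (mod 829)
379^2048 ≡ 692^2 = 478864 ≡ 531 (mod 829)
379^3043 = 379^2048 * 379^512 * 379^256 * 379^128 * 379^64 * 379^32 * 379^2 * 379^1 ≡ 531 * 790 * 115 * 459 * 106 * 787 * 224 * 379 (mod 829).
Accumulate the product:
531 * 790 = 419490 ≡ 16
16 * 115 = 1840 ≡ 182
182 * 459 = 83538 ≡ 638
638 * 106 = 67628 ≡ 479
479 * 787 = 376973 ≡ 607
607 * 224 = 135968 ≡ 12
12 * 379 = 4548 ≡ 403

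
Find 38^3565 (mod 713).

Using repeated squaring:
3565 in binary is 110111101101, i.e. 3565 = 2048 + 1024 + 256 + 128 + 64 + 32 + 8 + 4 + 1.
38^1 ≡ 38 (mod 713)
38^2 ≡ 38^2 = 1444 ≡ 18 (mod 713)
38^4 ≡ 18^2 = 324 (mod 713)
38^8 ≡ 324^2 = 104976 ≡ 165 (mod 713)
38^16 ≡ 165^2 = 27225 ≡ 131 (mod 713)
38^32 ≡ 131^2 = 17161 ≡ 49 (mod 713)
38^64 ≡ 49^2 = 2401 ≡ 262 (mod 713)
38^128 ≡ 262^2 = 68644 ≡ 196 (mod 713)
38^256 ≡ 196^2 = 38416 ≡ 627 (mod 713)
38^512 ≡ 627^2 = 393129 ≡ 266 (mod 713)
38^1024 ≡ 266^2 = 70756 ≡ 169 (mod 713)
38^2048 ≡ 169^2 = 28561 ≡ 41 (mod 713)
38^3565 = 38^2048 * 38^1024 * 38^256 * 38^128 * 38^64 * 38^32 * 38^8 * 38^4 * 38^1 ≡ 41 * 169 * 627 * 196 * 262 * 49 * 165 * 324 * 38 (mod 713).
Accumulate the product:
41 * 169 = 6929 ≡ 512
512 * 627 = 321024 ≡ 174
174 * 196 = 34104 ≡ 593
593 * 262 = 155366 ≡ 645
645 * 49 = 31605 ≡ 233
233 * 165 = 38445 ≡ 656
656 * 324 = 212544 ≡ 70
70 * 38 = 2660 ≡ 521

521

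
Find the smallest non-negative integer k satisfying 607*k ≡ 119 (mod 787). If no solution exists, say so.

336

gcd(607, 787) = 1, so a unique solution mod 787 exists.
607⁻¹ ≡ 188 (mod 787).
k ≡ 188*119 ≡ 336 (mod 787).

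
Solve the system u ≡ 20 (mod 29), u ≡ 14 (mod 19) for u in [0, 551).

29⁻¹ mod 19: 29*2 ≡ 1 (mod 19), so 29⁻¹ ≡ 2.
u = 20 + 29*((14 − 20)*2 mod 19) = 20 + 29*7 = 223.

223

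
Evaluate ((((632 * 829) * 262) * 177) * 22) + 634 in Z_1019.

632 * 829 = 523928 ≡ 162 (mod 1019)
162 * 262 = 42444 ≡ 665 (mod 1019)
665 * 177 = 117705 ≡ 520 (mod 1019)
520 * 22 = 11440 ≡ 231 (mod 1019)
231 + 634 = 865

865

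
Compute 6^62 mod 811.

62 in binary is 111110, i.e. 62 = 32 + 16 + 8 + 4 + 2.
6^1 ≡ 6 (mod 811)
6^2 ≡ 6^2 = 36 (mod 811)
6^4 ≡ 36^2 = 1296 ≡ 485 (mod 811)
6^8 ≡ 485^2 = 235225 ≡ 35 (mod 811)
6^16 ≡ 35^2 = 1225 ≡ 414 (mod 811)
6^32 ≡ 414^2 = 171396 ≡ 275 (mod 811)
6^62 = 6^32 · 6^16 · 6^8 · 6^4 · 6^2 ≡ 275 · 414 · 35 · 485 · 36 (mod 811).
Accumulate the product:
275 · 414 = 113850 ≡ 310
310 · 35 = 10850 ≡ 307
307 · 485 = 148895 ≡ 482
482 · 36 = 17352 ≡ 321

321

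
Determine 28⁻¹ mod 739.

132

739 = 26×28 + 11
28 = 2×11 + 6
11 = 1×6 + 5
6 = 1×5 + 1
5 = 5×1 + 0
gcd(28, 739) = 1, so the inverse exists.
Back-substitute for 1:
1 = 1×6 − 1×5
  = −1×11 + 2×6
  = 2×28 − 5×11
  = −5×739 + 132×28
So 28⁻¹ ≡ 132 (mod 739).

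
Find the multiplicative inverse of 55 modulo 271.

Run the extended Euclidean algorithm:
271 = 4×55 + 51
55 = 1×51 + 4
51 = 12×4 + 3
4 = 1×3 + 1
3 = 3×1 + 0
gcd(55, 271) = 1, so the inverse exists.
Back-substitute for 1:
1 = 1×4 − 1×3
  = −1×51 + 13×4
  = 13×55 − 14×51
  = −14×271 + 69×55
So 55⁻¹ ≡ 69 (mod 271).

69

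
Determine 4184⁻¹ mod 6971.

Run the extended Euclidean algorithm:
6971 = 1×4184 + 2787
4184 = 1×2787 + 1397
2787 = 1×1397 + 1390
1397 = 1×1390 + 7
1390 = 198×7 + 4
7 = 1×4 + 3
4 = 1×3 + 1
3 = 3×1 + 0
gcd(4184, 6971) = 1, so the inverse exists.
Bézout: 1 = 1195×6971 − 1991×4184.
So 4184⁻¹ ≡ −1991 ≡ 4980 (mod 6971).

4980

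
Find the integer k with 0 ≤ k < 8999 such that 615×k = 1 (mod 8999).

2429

Run the extended Euclidean algorithm:
8999 = 14·615 + 389
615 = 1·389 + 226
389 = 1·226 + 163
226 = 1·163 + 63
163 = 2·63 + 37
63 = 1·37 + 26
37 = 1·26 + 11
26 = 2·11 + 4
11 = 2·4 + 3
4 = 1·3 + 1
3 = 3·1 + 0
gcd(615, 8999) = 1, so the inverse exists.
Bézout: 1 = −166·8999 + 2429·615.
So 615⁻¹ ≡ 2429 (mod 8999).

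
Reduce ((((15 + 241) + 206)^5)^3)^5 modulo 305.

233

15 + 241 = 256
256 + 206 = 462 ≡ 157 (mod 305)
(157)^5 ≡ 82 (mod 305)
(82)^3 ≡ 233 (mod 305)
(233)^5 ≡ 233 (mod 305)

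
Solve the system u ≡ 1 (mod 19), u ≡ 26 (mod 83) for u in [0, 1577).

19⁻¹ mod 83: 19*35 ≡ 1 (mod 83), so 19⁻¹ ≡ 35.
u = 1 + 19*((26 − 1)*35 mod 83) = 1 + 19*45 = 856.

856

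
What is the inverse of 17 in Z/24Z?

17

24 = 1·17 + 7
17 = 2·7 + 3
7 = 2·3 + 1
3 = 3·1 + 0
gcd(17, 24) = 1, so the inverse exists.
Bézout: 1 = 5·24 − 7·17.
So 17⁻¹ ≡ −7 ≡ 17 (mod 24).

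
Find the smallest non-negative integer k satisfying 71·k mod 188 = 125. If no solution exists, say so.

gcd(71, 188) = 1, so a unique solution mod 188 exists.
71⁻¹ ≡ 143 (mod 188).
k ≡ 143·125 ≡ 15 (mod 188).

15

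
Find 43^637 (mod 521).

478

Compute successive squares:
43^1 ≡ 43 (mod 521)
43^2 ≡ 43^2 = 1849 ≡ 286 (mod 521)
43^4 ≡ 286^2 = 81796 ≡ 520 (mod 521)
43^8 ≡ 520^2 = 270400 ≡ 1 (mod 521)
43^16 ≡ 1^2 = 1 (mod 521)
43^32 ≡ 1^2 = 1 (mod 521)
43^64 ≡ 1^2 = 1 (mod 521)
43^128 ≡ 1^2 = 1 (mod 521)
43^256 ≡ 1^2 = 1 (mod 521)
43^512 ≡ 1^2 = 1 (mod 521)
43^637 = 43^512 · 43^64 · 43^32 · 43^16 · 43^8 · 43^4 · 43^1 ≡ 1 · 1 · 1 · 1 · 1 · 520 · 43 (mod 521).
Accumulate the product:
1 · 1 = 1
1 · 1 = 1
1 · 1 = 1
1 · 1 = 1
1 · 520 = 520
520 · 43 = 22360 ≡ 478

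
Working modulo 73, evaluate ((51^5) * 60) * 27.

16

(51)^5 ≡ 22 (mod 73)
22 * 60 = 1320 ≡ 6 (mod 73)
6 * 27 = 162 ≡ 16 (mod 73)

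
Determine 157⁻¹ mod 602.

579

Run the extended Euclidean algorithm:
602 = 3×157 + 131
157 = 1×131 + 26
131 = 5×26 + 1
26 = 26×1 + 0
gcd(157, 602) = 1, so the inverse exists.
Back-substitute for 1:
1 = 1×131 − 5×26
  = −5×157 + 6×131
  = 6×602 − 23×157
So 157⁻¹ ≡ −23 ≡ 579 (mod 602).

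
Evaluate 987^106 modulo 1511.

540

Using repeated squaring:
106 in binary is 1101010, i.e. 106 = 64 + 32 + 8 + 2.
987^1 ≡ 987 (mod 1511)
987^2 ≡ 987^2 = 974169 ≡ 1085 (mod 1511)
987^4 ≡ 1085^2 = 1177225 ≡ 156 (mod 1511)
987^8 ≡ 156^2 = 24336 ≡ 160 (mod 1511)
987^16 ≡ 160^2 = 25600 ≡ 1424 (mod 1511)
987^32 ≡ 1424^2 = 2027776 ≡ 14 (mod 1511)
987^64 ≡ 14^2 = 196 (mod 1511)
987^106 = 987^64 * 987^32 * 987^8 * 987^2 ≡ 196 * 14 * 160 * 1085 (mod 1511).
Accumulate the product:
196 * 14 = 2744 ≡ 1233
1233 * 160 = 197280 ≡ 850
850 * 1085 = 922250 ≡ 540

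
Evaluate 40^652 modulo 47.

16

Using repeated squaring:
652 in binary is 1010001100, i.e. 652 = 512 + 128 + 8 + 4.
40^1 ≡ 40 (mod 47)
40^2 ≡ 40^2 = 1600 ≡ 2 (mod 47)
40^4 ≡ 2^2 = 4 (mod 47)
40^8 ≡ 4^2 = 16 (mod 47)
40^16 ≡ 16^2 = 256 ≡ 21 (mod 47)
40^32 ≡ 21^2 = 441 ≡ 18 (mod 47)
40^64 ≡ 18^2 = 324 ≡ 42 (mod 47)
40^128 ≡ 42^2 = 1764 ≡ 25 (mod 47)
40^256 ≡ 25^2 = 625 ≡ 14 (mod 47)
40^512 ≡ 14^2 = 196 ≡ 8 (mod 47)
40^652 = 40^512 * 40^128 * 40^8 * 40^4 ≡ 8 * 25 * 16 * 4 (mod 47).
Accumulate the product:
8 * 25 = 200 ≡ 12
12 * 16 = 192 ≡ 4
4 * 4 = 16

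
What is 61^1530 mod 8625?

1530 in binary is 10111111010, i.e. 1530 = 1024 + 256 + 128 + 64 + 32 + 16 + 8 + 2.
61^1 ≡ 61 (mod 8625)
61^2 ≡ 61^2 = 3721 (mod 8625)
61^4 ≡ 3721^2 = 13845841 ≡ 2716 (mod 8625)
61^8 ≡ 2716^2 = 7376656 ≡ 2281 (mod 8625)
61^16 ≡ 2281^2 = 5202961 ≡ 2086 (mod 8625)
61^32 ≡ 2086^2 = 4351396 ≡ 4396 (mod 8625)
61^64 ≡ 4396^2 = 19324816 ≡ 4816 (mod 8625)
61^128 ≡ 4816^2 = 23193856 ≡ 1231 (mod 8625)
61^256 ≡ 1231^2 = 1515361 ≡ 5986 (mod 8625)
61^512 ≡ 5986^2 = 35832196 ≡ 3946 (mod 8625)
61^1024 ≡ 3946^2 = 15570916 ≡ 2791 (mod 8625)
61^1530 = 61^1024 * 61^256 * 61^128 * 61^64 * 61^32 * 61^16 * 61^8 * 61^2 ≡ 2791 * 5986 * 1231 * 4816 * 4396 * 2086 * 2281 * 3721 (mod 8625).
Accumulate the product:
2791 * 5986 = 16706926 ≡ 301
301 * 1231 = 370531 ≡ 8281
8281 * 4816 = 39881296 ≡ 7921
7921 * 4396 = 34820716 ≡ 1591
1591 * 2086 = 3318826 ≡ 6826
6826 * 2281 = 15570106 ≡ 1981
1981 * 3721 = 7371301 ≡ 5551

5551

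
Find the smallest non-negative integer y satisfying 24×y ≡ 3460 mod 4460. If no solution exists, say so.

330

gcd(24, 4460) = 4, and 4 | 3460, so solutions exist.
Divide through by 4: 6×y ≡ 865 mod 1115.
6⁻¹ ≡ 186 (mod 1115).
y ≡ 186×865 ≡ 330 (mod 1115).
The smallest non-negative solution is y = 330.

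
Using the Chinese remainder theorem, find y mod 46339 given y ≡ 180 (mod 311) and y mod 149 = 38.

311⁻¹ mod 149: 311×23 ≡ 1 (mod 149), so 311⁻¹ ≡ 23.
y = 180 + 311×((38 − 180)×23 mod 149) = 180 + 311×12 = 3912.

3912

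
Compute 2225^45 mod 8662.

By square-and-multiply:
2225^1 ≡ 2225 (mod 8662)
2225^2 ≡ 2225^2 = 4950625 ≡ 4623 (mod 8662)
2225^4 ≡ 4623^2 = 21372129 ≡ 2975 (mod 8662)
2225^8 ≡ 2975^2 = 8850625 ≡ 6723 (mod 8662)
2225^16 ≡ 6723^2 = 45198729 ≡ 413 (mod 8662)
2225^32 ≡ 413^2 = 170569 ≡ 5991 (mod 8662)
2225^45 = 2225^32 · 2225^8 · 2225^4 · 2225^1 ≡ 5991 · 6723 · 2975 · 2225 (mod 8662).
Accumulate the product:
5991 · 6723 = 40277493 ≡ 7855
7855 · 2975 = 23368625 ≡ 7211
7211 · 2225 = 16044475 ≡ 2451

2451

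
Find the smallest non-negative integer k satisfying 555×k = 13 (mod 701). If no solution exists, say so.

312

gcd(555, 701) = 1, so a unique solution mod 701 exists.
555⁻¹ ≡ 24 (mod 701).
k ≡ 24×13 ≡ 312 (mod 701).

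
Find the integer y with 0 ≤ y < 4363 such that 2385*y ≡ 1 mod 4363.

Apply the Euclidean algorithm and back-substitute:
4363 = 1·2385 + 1978
2385 = 1·1978 + 407
1978 = 4·407 + 350
407 = 1·350 + 57
350 = 6·57 + 8
57 = 7·8 + 1
8 = 8·1 + 0
gcd(2385, 4363) = 1, so the inverse exists.
Back-substitute for 1:
1 = 1·57 − 7·8
  = −7·350 + 43·57
  = 43·407 − 50·350
  = −50·1978 + 243·407
  = 243·2385 − 293·1978
  = −293·4363 + 536·2385
So 2385⁻¹ ≡ 536 (mod 4363).

536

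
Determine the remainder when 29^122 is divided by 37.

Compute successive squares:
29^1 ≡ 29 (mod 37)
29^2 ≡ 29^2 = 841 ≡ 27 (mod 37)
29^4 ≡ 27^2 = 729 ≡ 26 (mod 37)
29^8 ≡ 26^2 = 676 ≡ 10 (mod 37)
29^16 ≡ 10^2 = 100 ≡ 26 (mod 37)
29^32 ≡ 26^2 = 676 ≡ 10 (mod 37)
29^64 ≡ 10^2 = 100 ≡ 26 (mod 37)
29^122 = 29^64 × 29^32 × 29^16 × 29^8 × 29^2 ≡ 26 × 10 × 26 × 10 × 27 (mod 37).
Accumulate the product:
26 × 10 = 260 ≡ 1
1 × 26 = 26
26 × 10 = 260 ≡ 1
1 × 27 = 27

27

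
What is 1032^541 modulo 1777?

1196

Compute successive squares:
1032^1 ≡ 1032 (mod 1777)
1032^2 ≡ 1032^2 = 1065024 ≡ 601 (mod 1777)
1032^4 ≡ 601^2 = 361201 ≡ 470 (mod 1777)
1032^8 ≡ 470^2 = 220900 ≡ 552 (mod 1777)
1032^16 ≡ 552^2 = 304704 ≡ 837 (mod 1777)
1032^32 ≡ 837^2 = 700569 ≡ 431 (mod 1777)
1032^64 ≡ 431^2 = 185761 ≡ 953 (mod 1777)
1032^128 ≡ 953^2 = 908209 ≡ 162 (mod 1777)
1032^256 ≡ 162^2 = 26244 ≡ 1366 (mod 1777)
1032^512 ≡ 1366^2 = 1865956 ≡ 106 (mod 1777)
1032^541 = 1032^512 * 1032^16 * 1032^8 * 1032^4 * 1032^1 ≡ 106 * 837 * 552 * 470 * 1032 (mod 1777).
Accumulate the product:
106 * 837 = 88722 ≡ 1649
1649 * 552 = 910248 ≡ 424
424 * 470 = 199280 ≡ 256
256 * 1032 = 264192 ≡ 1196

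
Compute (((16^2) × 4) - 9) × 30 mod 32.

(16)^2 ≡ 0 (mod 32)
0 × 4 = 0
0 - 9 = -9 ≡ 23 (mod 32)
23 × 30 = 690 ≡ 18 (mod 32)

18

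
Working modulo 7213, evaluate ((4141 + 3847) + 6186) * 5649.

4626

4141 + 3847 = 7988 ≡ 775 (mod 7213)
775 + 6186 = 6961
6961 * 5649 = 39322689 ≡ 4626 (mod 7213)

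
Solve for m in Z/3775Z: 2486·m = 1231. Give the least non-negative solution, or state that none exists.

1396

gcd(2486, 3775) = 1, so a unique solution mod 3775 exists.
2486⁻¹ ≡ 41 (mod 3775).
m ≡ 41·1231 ≡ 1396 (mod 3775).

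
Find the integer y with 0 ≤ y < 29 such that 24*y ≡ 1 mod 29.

Apply the Euclidean algorithm and back-substitute:
29 = 1·24 + 5
24 = 4·5 + 4
5 = 1·4 + 1
4 = 4·1 + 0
gcd(24, 29) = 1, so the inverse exists.
Bézout: 1 = 5·29 − 6·24.
So 24⁻¹ ≡ −6 ≡ 23 (mod 29).

23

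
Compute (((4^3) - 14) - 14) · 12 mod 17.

7

(4)^3 ≡ 13 (mod 17)
13 - 14 = -1 ≡ 16 (mod 17)
16 - 14 = 2
2 · 12 = 24 ≡ 7 (mod 17)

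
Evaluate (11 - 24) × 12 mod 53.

11 - 24 = -13 ≡ 40 (mod 53)
40 × 12 = 480 ≡ 3 (mod 53)

3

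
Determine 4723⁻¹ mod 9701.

8826

Run the extended Euclidean algorithm:
9701 = 2*4723 + 255
4723 = 18*255 + 133
255 = 1*133 + 122
133 = 1*122 + 11
122 = 11*11 + 1
11 = 11*1 + 0
gcd(4723, 9701) = 1, so the inverse exists.
Bézout: 1 = 426*9701 − 875*4723.
So 4723⁻¹ ≡ −875 ≡ 8826 (mod 9701).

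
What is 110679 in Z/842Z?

377

110679 = 131·842 + 377, so 110679 ≡ 377 (mod 842).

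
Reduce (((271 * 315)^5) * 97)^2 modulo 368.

73

271 * 315 = 85365 ≡ 357 (mod 368)
(357)^5 ≡ 133 (mod 368)
133 * 97 = 12901 ≡ 21 (mod 368)
(21)^2 ≡ 73 (mod 368)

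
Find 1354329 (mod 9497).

1354329 = 142*9497 + 5755, so 1354329 ≡ 5755 (mod 9497).

5755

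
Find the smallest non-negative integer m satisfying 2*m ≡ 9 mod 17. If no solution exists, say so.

13

gcd(2, 17) = 1, so a unique solution mod 17 exists.
2⁻¹ ≡ 9 (mod 17).
m ≡ 9*9 ≡ 13 (mod 17).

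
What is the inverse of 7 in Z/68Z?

68 = 9*7 + 5
7 = 1*5 + 2
5 = 2*2 + 1
2 = 2*1 + 0
gcd(7, 68) = 1, so the inverse exists.
Bézout: 1 = 3*68 − 29*7.
So 7⁻¹ ≡ −29 ≡ 39 (mod 68).

39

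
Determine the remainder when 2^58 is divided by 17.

58 in binary is 111010, i.e. 58 = 32 + 16 + 8 + 2.
2^1 ≡ 2 (mod 17)
2^2 ≡ 2^2 = 4 (mod 17)
2^4 ≡ 4^2 = 16 (mod 17)
2^8 ≡ 16^2 = 256 ≡ 1 (mod 17)
2^16 ≡ 1^2 = 1 (mod 17)
2^32 ≡ 1^2 = 1 (mod 17)
2^58 = 2^32 * 2^16 * 2^8 * 2^2 ≡ 1 * 1 * 1 * 4 (mod 17).
Accumulate the product:
1 * 1 = 1
1 * 1 = 1
1 * 4 = 4

4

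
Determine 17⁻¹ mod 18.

Apply the Euclidean algorithm and back-substitute:
18 = 1*17 + 1
17 = 17*1 + 0
gcd(17, 18) = 1, so the inverse exists.
Back-substitute for 1:
1 = 1*18 − 1*17
So 17⁻¹ ≡ −1 ≡ 17 (mod 18).

17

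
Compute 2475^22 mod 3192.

2601

22 in binary is 10110, i.e. 22 = 16 + 4 + 2.
2475^1 ≡ 2475 (mod 3192)
2475^2 ≡ 2475^2 = 6125625 ≡ 177 (mod 3192)
2475^4 ≡ 177^2 = 31329 ≡ 2601 (mod 3192)
2475^8 ≡ 2601^2 = 6765201 ≡ 1353 (mod 3192)
2475^16 ≡ 1353^2 = 1830609 ≡ 1593 (mod 3192)
2475^22 = 2475^16 × 2475^4 × 2475^2 ≡ 1593 × 2601 × 177 (mod 3192).
Accumulate the product:
1593 × 2601 = 4143393 ≡ 177
177 × 177 = 31329 ≡ 2601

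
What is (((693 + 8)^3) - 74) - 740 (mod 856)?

693 + 8 = 701
(701)^3 ≡ 581 (mod 856)
581 - 74 = 507
507 - 740 = -233 ≡ 623 (mod 856)

623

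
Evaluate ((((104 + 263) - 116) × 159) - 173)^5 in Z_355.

26

104 + 263 = 367 ≡ 12 (mod 355)
12 - 116 = -104 ≡ 251 (mod 355)
251 × 159 = 39909 ≡ 149 (mod 355)
149 - 173 = -24 ≡ 331 (mod 355)
(331)^5 ≡ 26 (mod 355)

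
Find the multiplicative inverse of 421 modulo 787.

415

Apply the Euclidean algorithm and back-substitute:
787 = 1·421 + 366
421 = 1·366 + 55
366 = 6·55 + 36
55 = 1·36 + 19
36 = 1·19 + 17
19 = 1·17 + 2
17 = 8·2 + 1
2 = 2·1 + 0
gcd(421, 787) = 1, so the inverse exists.
Back-substitute for 1:
1 = 1·17 − 8·2
  = −8·19 + 9·17
  = 9·36 − 17·19
  = −17·55 + 26·36
  = 26·366 − 173·55
  = −173·421 + 199·366
  = 199·787 − 372·421
So 421⁻¹ ≡ −372 ≡ 415 (mod 787).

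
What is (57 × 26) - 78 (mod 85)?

44

57 × 26 = 1482 ≡ 37 (mod 85)
37 - 78 = -41 ≡ 44 (mod 85)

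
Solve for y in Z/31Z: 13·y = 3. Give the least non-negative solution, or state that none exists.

gcd(13, 31) = 1, so a unique solution mod 31 exists.
13⁻¹ ≡ 12 (mod 31).
y ≡ 12·3 ≡ 5 (mod 31).

5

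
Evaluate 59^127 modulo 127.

Using repeated squaring:
127 in binary is 1111111, i.e. 127 = 64 + 32 + 16 + 8 + 4 + 2 + 1.
59^1 ≡ 59 (mod 127)
59^2 ≡ 59^2 = 3481 ≡ 52 (mod 127)
59^4 ≡ 52^2 = 2704 ≡ 37 (mod 127)
59^8 ≡ 37^2 = 1369 ≡ 99 (mod 127)
59^16 ≡ 99^2 = 9801 ≡ 22 (mod 127)
59^32 ≡ 22^2 = 484 ≡ 103 (mod 127)
59^64 ≡ 103^2 = 10609 ≡ 68 (mod 127)
59^127 = 59^64 × 59^32 × 59^16 × 59^8 × 59^4 × 59^2 × 59^1 ≡ 68 × 103 × 22 × 99 × 37 × 52 × 59 (mod 127).
Accumulate the product:
68 × 103 = 7004 ≡ 19
19 × 22 = 418 ≡ 37
37 × 99 = 3663 ≡ 107
107 × 37 = 3959 ≡ 22
22 × 52 = 1144 ≡ 1
1 × 59 = 59

59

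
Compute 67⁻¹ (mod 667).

448

Apply the Euclidean algorithm and back-substitute:
667 = 9×67 + 64
67 = 1×64 + 3
64 = 21×3 + 1
3 = 3×1 + 0
gcd(67, 667) = 1, so the inverse exists.
Bézout: 1 = 22×667 − 219×67.
So 67⁻¹ ≡ −219 ≡ 448 (mod 667).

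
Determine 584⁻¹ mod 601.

106

601 = 1*584 + 17
584 = 34*17 + 6
17 = 2*6 + 5
6 = 1*5 + 1
5 = 5*1 + 0
gcd(584, 601) = 1, so the inverse exists.
Back-substitute for 1:
1 = 1*6 − 1*5
  = −1*17 + 3*6
  = 3*584 − 103*17
  = −103*601 + 106*584
So 584⁻¹ ≡ 106 (mod 601).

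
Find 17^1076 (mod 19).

By square-and-multiply:
1076 in binary is 10000110100, i.e. 1076 = 1024 + 32 + 16 + 4.
17^1 ≡ 17 (mod 19)
17^2 ≡ 17^2 = 289 ≡ 4 (mod 19)
17^4 ≡ 4^2 = 16 (mod 19)
17^8 ≡ 16^2 = 256 ≡ 9 (mod 19)
17^16 ≡ 9^2 = 81 ≡ 5 (mod 19)
17^32 ≡ 5^2 = 25 ≡ 6 (mod 19)
17^64 ≡ 6^2 = 36 ≡ 17 (mod 19)
17^128 ≡ 17^2 = 289 ≡ 4 (mod 19)
17^256 ≡ 4^2 = 16 (mod 19)
17^512 ≡ 16^2 = 256 ≡ 9 (mod 19)
17^1024 ≡ 9^2 = 81 ≡ 5 (mod 19)
17^1076 = 17^1024 × 17^32 × 17^16 × 17^4 ≡ 5 × 6 × 5 × 16 (mod 19).
Accumulate the product:
5 × 6 = 30 ≡ 11
11 × 5 = 55 ≡ 17
17 × 16 = 272 ≡ 6

6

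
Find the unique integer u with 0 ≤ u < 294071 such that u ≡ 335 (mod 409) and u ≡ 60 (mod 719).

128761

409⁻¹ mod 719: 409·276 ≡ 1 (mod 719), so 409⁻¹ ≡ 276.
u = 335 + 409·((60 − 335)·276 mod 719) = 335 + 409·314 = 128761.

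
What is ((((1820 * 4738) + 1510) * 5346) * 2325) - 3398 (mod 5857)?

1820 * 4738 = 8623160 ≡ 1656 (mod 5857)
1656 + 1510 = 3166
3166 * 5346 = 16925436 ≡ 4563 (mod 5857)
4563 * 2325 = 10608975 ≡ 1948 (mod 5857)
1948 - 3398 = -1450 ≡ 4407 (mod 5857)

4407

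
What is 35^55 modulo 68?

55 in binary is 110111, i.e. 55 = 32 + 16 + 4 + 2 + 1.
35^1 ≡ 35 (mod 68)
35^2 ≡ 35^2 = 1225 ≡ 1 (mod 68)
35^4 ≡ 1^2 = 1 (mod 68)
35^8 ≡ 1^2 = 1 (mod 68)
35^16 ≡ 1^2 = 1 (mod 68)
35^32 ≡ 1^2 = 1 (mod 68)
35^55 = 35^32 × 35^16 × 35^4 × 35^2 × 35^1 ≡ 1 × 1 × 1 × 1 × 35 (mod 68).
Accumulate the product:
1 × 1 = 1
1 × 1 = 1
1 × 1 = 1
1 × 35 = 35

35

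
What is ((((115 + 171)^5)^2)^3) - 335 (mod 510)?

115 + 171 = 286
(286)^5 ≡ 46 (mod 510)
(46)^2 ≡ 76 (mod 510)
(76)^3 ≡ 376 (mod 510)
376 - 335 = 41

41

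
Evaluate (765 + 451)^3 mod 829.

765 + 451 = 1216 ≡ 387 (mod 829)
(387)^3 ≡ 239 (mod 829)

239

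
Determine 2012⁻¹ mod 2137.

2137 = 1*2012 + 125
2012 = 16*125 + 12
125 = 10*12 + 5
12 = 2*5 + 2
5 = 2*2 + 1
2 = 2*1 + 0
gcd(2012, 2137) = 1, so the inverse exists.
Back-substitute for 1:
1 = 1*5 − 2*2
  = −2*12 + 5*5
  = 5*125 − 52*12
  = −52*2012 + 837*125
  = 837*2137 − 889*2012
So 2012⁻¹ ≡ −889 ≡ 1248 (mod 2137).

1248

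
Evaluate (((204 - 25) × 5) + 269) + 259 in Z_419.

166

204 - 25 = 179
179 × 5 = 895 ≡ 57 (mod 419)
57 + 269 = 326
326 + 259 = 585 ≡ 166 (mod 419)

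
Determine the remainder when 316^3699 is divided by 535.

261

Compute successive squares:
3699 in binary is 111001110011, i.e. 3699 = 2048 + 1024 + 512 + 64 + 32 + 16 + 2 + 1.
316^1 ≡ 316 (mod 535)
316^2 ≡ 316^2 = 99856 ≡ 346 (mod 535)
316^4 ≡ 346^2 = 119716 ≡ 411 (mod 535)
316^8 ≡ 411^2 = 168921 ≡ 396 (mod 535)
316^16 ≡ 396^2 = 156816 ≡ 61 (mod 535)
316^32 ≡ 61^2 = 3721 ≡ 511 (mod 535)
316^64 ≡ 511^2 = 261121 ≡ 41 (mod 535)
316^128 ≡ 41^2 = 1681 ≡ 76 (mod 535)
316^256 ≡ 76^2 = 5776 ≡ 426 (mod 535)
316^512 ≡ 426^2 = 181476 ≡ 111 (mod 535)
316^1024 ≡ 111^2 = 12321 ≡ 16 (mod 535)
316^2048 ≡ 16^2 = 256 (mod 535)
316^3699 = 316^2048 · 316^1024 · 316^512 · 316^64 · 316^32 · 316^16 · 316^2 · 316^1 ≡ 256 · 16 · 111 · 41 · 511 · 61 · 346 · 316 (mod 535).
Accumulate the product:
256 · 16 = 4096 ≡ 351
351 · 111 = 38961 ≡ 441
441 · 41 = 18081 ≡ 426
426 · 511 = 217686 ≡ 476
476 · 61 = 29036 ≡ 146
146 · 346 = 50516 ≡ 226
226 · 316 = 71416 ≡ 261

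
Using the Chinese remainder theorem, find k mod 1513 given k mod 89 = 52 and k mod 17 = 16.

89⁻¹ mod 17: 89·13 ≡ 1 (mod 17), so 89⁻¹ ≡ 13.
k = 52 + 89·((16 − 52)·13 mod 17) = 52 + 89·8 = 764.
Check: 764 mod 89 = 52, 764 mod 17 = 16. ✓

764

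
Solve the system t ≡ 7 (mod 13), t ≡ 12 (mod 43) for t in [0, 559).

98

13⁻¹ mod 43: 13·10 ≡ 1 (mod 43), so 13⁻¹ ≡ 10.
t = 7 + 13·((12 − 7)·10 mod 43) = 7 + 13·7 = 98.
Check: 98 mod 13 = 7, 98 mod 43 = 12. ✓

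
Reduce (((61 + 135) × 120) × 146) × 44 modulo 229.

61 + 135 = 196
196 × 120 = 23520 ≡ 162 (mod 229)
162 × 146 = 23652 ≡ 65 (mod 229)
65 × 44 = 2860 ≡ 112 (mod 229)

112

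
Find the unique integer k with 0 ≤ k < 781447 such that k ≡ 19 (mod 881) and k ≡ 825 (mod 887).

881⁻¹ mod 887: 881*739 ≡ 1 (mod 887), so 881⁻¹ ≡ 739.
k = 19 + 881*((825 − 19)*739 mod 887) = 19 + 881*457 = 402636.

402636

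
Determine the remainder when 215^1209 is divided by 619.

455

1209 in binary is 10010111001, i.e. 1209 = 1024 + 128 + 32 + 16 + 8 + 1.
215^1 ≡ 215 (mod 619)
215^2 ≡ 215^2 = 46225 ≡ 419 (mod 619)
215^4 ≡ 419^2 = 175561 ≡ 384 (mod 619)
215^8 ≡ 384^2 = 147456 ≡ 134 (mod 619)
215^16 ≡ 134^2 = 17956 ≡ 5 (mod 619)
215^32 ≡ 5^2 = 25 (mod 619)
215^64 ≡ 25^2 = 625 ≡ 6 (mod 619)
215^128 ≡ 6^2 = 36 (mod 619)
215^256 ≡ 36^2 = 1296 ≡ 58 (mod 619)
215^512 ≡ 58^2 = 3364 ≡ 269 (mod 619)
215^1024 ≡ 269^2 = 72361 ≡ 557 (mod 619)
215^1209 = 215^1024 · 215^128 · 215^32 · 215^16 · 215^8 · 215^1 ≡ 557 · 36 · 25 · 5 · 134 · 215 (mod 619).
Accumulate the product:
557 · 36 = 20052 ≡ 244
244 · 25 = 6100 ≡ 529
529 · 5 = 2645 ≡ 169
169 · 134 = 22646 ≡ 362
362 · 215 = 77830 ≡ 455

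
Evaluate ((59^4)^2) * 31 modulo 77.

(59)^4 ≡ 25 (mod 77)
(25)^2 ≡ 9 (mod 77)
9 * 31 = 279 ≡ 48 (mod 77)

48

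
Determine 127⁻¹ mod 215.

193

By the extended Euclidean algorithm:
215 = 1*127 + 88
127 = 1*88 + 39
88 = 2*39 + 10
39 = 3*10 + 9
10 = 1*9 + 1
9 = 9*1 + 0
gcd(127, 215) = 1, so the inverse exists.
Bézout: 1 = 13*215 − 22*127.
So 127⁻¹ ≡ −22 ≡ 193 (mod 215).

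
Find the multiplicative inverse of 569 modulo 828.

617

By the extended Euclidean algorithm:
828 = 1·569 + 259
569 = 2·259 + 51
259 = 5·51 + 4
51 = 12·4 + 3
4 = 1·3 + 1
3 = 3·1 + 0
gcd(569, 828) = 1, so the inverse exists.
Back-substitute for 1:
1 = 1·4 − 1·3
  = −1·51 + 13·4
  = 13·259 − 66·51
  = −66·569 + 145·259
  = 145·828 − 211·569
So 569⁻¹ ≡ −211 ≡ 617 (mod 828).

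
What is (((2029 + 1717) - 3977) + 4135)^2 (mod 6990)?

3016

2029 + 1717 = 3746
3746 - 3977 = -231 ≡ 6759 (mod 6990)
6759 + 4135 = 10894 ≡ 3904 (mod 6990)
(3904)^2 ≡ 3016 (mod 6990)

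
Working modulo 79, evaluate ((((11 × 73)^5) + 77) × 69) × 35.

69

11 × 73 = 803 ≡ 13 (mod 79)
(13)^5 ≡ 72 (mod 79)
72 + 77 = 149 ≡ 70 (mod 79)
70 × 69 = 4830 ≡ 11 (mod 79)
11 × 35 = 385 ≡ 69 (mod 79)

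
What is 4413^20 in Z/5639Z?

800

20 in binary is 10100, i.e. 20 = 16 + 4.
4413^1 ≡ 4413 (mod 5639)
4413^2 ≡ 4413^2 = 19474569 ≡ 3102 (mod 5639)
4413^4 ≡ 3102^2 = 9622404 ≡ 2270 (mod 5639)
4413^8 ≡ 2270^2 = 5152900 ≡ 4493 (mod 5639)
4413^16 ≡ 4493^2 = 20187049 ≡ 5068 (mod 5639)
4413^20 = 4413^16 * 4413^4 ≡ 5068 * 2270 (mod 5639).
5068 * 2270 = 11504360 ≡ 800 (mod 5639).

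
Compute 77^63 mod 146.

1

63 in binary is 111111, i.e. 63 = 32 + 16 + 8 + 4 + 2 + 1.
77^1 ≡ 77 (mod 146)
77^2 ≡ 77^2 = 5929 ≡ 89 (mod 146)
77^4 ≡ 89^2 = 7921 ≡ 37 (mod 146)
77^8 ≡ 37^2 = 1369 ≡ 55 (mod 146)
77^16 ≡ 55^2 = 3025 ≡ 105 (mod 146)
77^32 ≡ 105^2 = 11025 ≡ 75 (mod 146)
77^63 = 77^32 × 77^16 × 77^8 × 77^4 × 77^2 × 77^1 ≡ 75 × 105 × 55 × 37 × 89 × 77 (mod 146).
Accumulate the product:
75 × 105 = 7875 ≡ 137
137 × 55 = 7535 ≡ 89
89 × 37 = 3293 ≡ 81
81 × 89 = 7209 ≡ 55
55 × 77 = 4235 ≡ 1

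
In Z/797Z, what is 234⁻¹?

453

797 = 3×234 + 95
234 = 2×95 + 44
95 = 2×44 + 7
44 = 6×7 + 2
7 = 3×2 + 1
2 = 2×1 + 0
gcd(234, 797) = 1, so the inverse exists.
Bézout: 1 = 101×797 − 344×234.
So 234⁻¹ ≡ −344 ≡ 453 (mod 797).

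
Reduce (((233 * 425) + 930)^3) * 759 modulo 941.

233 * 425 = 99025 ≡ 220 (mod 941)
220 + 930 = 1150 ≡ 209 (mod 941)
(209)^3 ≡ 688 (mod 941)
688 * 759 = 522192 ≡ 878 (mod 941)

878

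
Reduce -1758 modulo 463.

-1758 = -4·463 + 94, so -1758 ≡ 94 (mod 463).

94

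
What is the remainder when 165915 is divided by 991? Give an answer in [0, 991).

418

165915 = 167×991 + 418, so 165915 ≡ 418 (mod 991).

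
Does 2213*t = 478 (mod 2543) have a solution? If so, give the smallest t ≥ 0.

1586

gcd(2213, 2543) = 1, so a unique solution mod 2543 exists.
2213⁻¹ ≡ 131 (mod 2543).
t ≡ 131*478 ≡ 1586 (mod 2543).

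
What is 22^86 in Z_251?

By square-and-multiply:
22^1 ≡ 22 (mod 251)
22^2 ≡ 22^2 = 484 ≡ 233 (mod 251)
22^4 ≡ 233^2 = 54289 ≡ 73 (mod 251)
22^8 ≡ 73^2 = 5329 ≡ 58 (mod 251)
22^16 ≡ 58^2 = 3364 ≡ 101 (mod 251)
22^32 ≡ 101^2 = 10201 ≡ 161 (mod 251)
22^64 ≡ 161^2 = 25921 ≡ 68 (mod 251)
22^86 = 22^64 · 22^16 · 22^4 · 22^2 ≡ 68 · 101 · 73 · 233 (mod 251).
Accumulate the product:
68 · 101 = 6868 ≡ 91
91 · 73 = 6643 ≡ 117
117 · 233 = 27261 ≡ 153

153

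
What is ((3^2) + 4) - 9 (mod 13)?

(3)^2 ≡ 9 (mod 13)
9 + 4 = 13 ≡ 0 (mod 13)
0 - 9 = -9 ≡ 4 (mod 13)

4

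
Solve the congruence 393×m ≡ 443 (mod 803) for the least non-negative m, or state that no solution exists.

gcd(393, 803) = 1, so a unique solution mod 803 exists.
393⁻¹ ≡ 425 (mod 803).
m ≡ 425×443 ≡ 373 (mod 803).

373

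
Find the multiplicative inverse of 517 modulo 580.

313

580 = 1*517 + 63
517 = 8*63 + 13
63 = 4*13 + 11
13 = 1*11 + 2
11 = 5*2 + 1
2 = 2*1 + 0
gcd(517, 580) = 1, so the inverse exists.
Bézout: 1 = 238*580 − 267*517.
So 517⁻¹ ≡ −267 ≡ 313 (mod 580).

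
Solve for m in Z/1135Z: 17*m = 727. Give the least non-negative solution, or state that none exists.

1111

gcd(17, 1135) = 1, so a unique solution mod 1135 exists.
17⁻¹ ≡ 868 (mod 1135).
m ≡ 868*727 ≡ 1111 (mod 1135).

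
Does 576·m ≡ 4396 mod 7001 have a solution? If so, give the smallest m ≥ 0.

5307

gcd(576, 7001) = 1, so a unique solution mod 7001 exists.
576⁻¹ ≡ 4169 (mod 7001).
m ≡ 4169·4396 ≡ 5307 (mod 7001).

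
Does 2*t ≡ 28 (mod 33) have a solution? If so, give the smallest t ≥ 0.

gcd(2, 33) = 1, so a unique solution mod 33 exists.
2⁻¹ ≡ 17 (mod 33).
t ≡ 17*28 ≡ 14 (mod 33).

14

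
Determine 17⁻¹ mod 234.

179

Apply the Euclidean algorithm and back-substitute:
234 = 13×17 + 13
17 = 1×13 + 4
13 = 3×4 + 1
4 = 4×1 + 0
gcd(17, 234) = 1, so the inverse exists.
Bézout: 1 = 4×234 − 55×17.
So 17⁻¹ ≡ −55 ≡ 179 (mod 234).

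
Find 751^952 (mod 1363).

1

By square-and-multiply:
952 in binary is 1110111000, i.e. 952 = 512 + 256 + 128 + 32 + 16 + 8.
751^1 ≡ 751 (mod 1363)
751^2 ≡ 751^2 = 564001 ≡ 1082 (mod 1363)
751^4 ≡ 1082^2 = 1170724 ≡ 1270 (mod 1363)
751^8 ≡ 1270^2 = 1612900 ≡ 471 (mod 1363)
751^16 ≡ 471^2 = 221841 ≡ 1035 (mod 1363)
751^32 ≡ 1035^2 = 1071225 ≡ 1270 (mod 1363)
751^64 ≡ 1270^2 = 1612900 ≡ 471 (mod 1363)
751^128 ≡ 471^2 = 221841 ≡ 1035 (mod 1363)
751^256 ≡ 1035^2 = 1071225 ≡ 1270 (mod 1363)
751^512 ≡ 1270^2 = 1612900 ≡ 471 (mod 1363)
751^952 = 751^512 * 751^256 * 751^128 * 751^32 * 751^16 * 751^8 ≡ 471 * 1270 * 1035 * 1270 * 1035 * 471 (mod 1363).
Accumulate the product:
471 * 1270 = 598170 ≡ 1176
1176 * 1035 = 1217160 ≡ 1
1 * 1270 = 1270
1270 * 1035 = 1314450 ≡ 518
518 * 471 = 243978 ≡ 1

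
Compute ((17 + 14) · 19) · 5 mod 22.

19

17 + 14 = 31 ≡ 9 (mod 22)
9 · 19 = 171 ≡ 17 (mod 22)
17 · 5 = 85 ≡ 19 (mod 22)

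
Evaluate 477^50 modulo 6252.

5505

Compute successive squares:
477^1 ≡ 477 (mod 6252)
477^2 ≡ 477^2 = 227529 ≡ 2457 (mod 6252)
477^4 ≡ 2457^2 = 6036849 ≡ 3669 (mod 6252)
477^8 ≡ 3669^2 = 13461561 ≡ 1005 (mod 6252)
477^16 ≡ 1005^2 = 1010025 ≡ 3453 (mod 6252)
477^32 ≡ 3453^2 = 11923209 ≡ 645 (mod 6252)
477^50 = 477^32 · 477^16 · 477^2 ≡ 645 · 3453 · 2457 (mod 6252).
Accumulate the product:
645 · 3453 = 2227185 ≡ 1473
1473 · 2457 = 3619161 ≡ 5505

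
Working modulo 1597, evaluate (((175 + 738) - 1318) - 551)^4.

175 + 738 = 913
913 - 1318 = -405 ≡ 1192 (mod 1597)
1192 - 551 = 641
(641)^4 ≡ 1485 (mod 1597)

1485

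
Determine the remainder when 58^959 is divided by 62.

58^1 ≡ 58 (mod 62)
58^2 ≡ 58^2 = 3364 ≡ 16 (mod 62)
58^4 ≡ 16^2 = 256 ≡ 8 (mod 62)
58^8 ≡ 8^2 = 64 ≡ 2 (mod 62)
58^16 ≡ 2^2 = 4 (mod 62)
58^32 ≡ 4^2 = 16 (mod 62)
58^64 ≡ 16^2 = 256 ≡ 8 (mod 62)
58^128 ≡ 8^2 = 64 ≡ 2 (mod 62)
58^256 ≡ 2^2 = 4 (mod 62)
58^512 ≡ 4^2 = 16 (mod 62)
58^959 = 58^512 × 58^256 × 58^128 × 58^32 × 58^16 × 58^8 × 58^4 × 58^2 × 58^1 ≡ 16 × 4 × 2 × 16 × 4 × 2 × 8 × 16 × 58 (mod 62).
Accumulate the product:
16 × 4 = 64 ≡ 2
2 × 2 = 4
4 × 16 = 64 ≡ 2
2 × 4 = 8
8 × 2 = 16
16 × 8 = 128 ≡ 4
4 × 16 = 64 ≡ 2
2 × 58 = 116 ≡ 54

54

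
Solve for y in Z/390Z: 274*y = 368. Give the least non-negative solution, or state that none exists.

gcd(274, 390) = 2, and 2 | 368, so solutions exist.
Divide through by 2: 137*y = 184 (mod 195).
137⁻¹ ≡ 158 (mod 195).
y ≡ 158*184 ≡ 17 (mod 195).
The smallest non-negative solution is y = 17.

17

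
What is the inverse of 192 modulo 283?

283 = 1*192 + 91
192 = 2*91 + 10
91 = 9*10 + 1
10 = 10*1 + 0
gcd(192, 283) = 1, so the inverse exists.
Bézout: 1 = 19*283 − 28*192.
So 192⁻¹ ≡ −28 ≡ 255 (mod 283).

255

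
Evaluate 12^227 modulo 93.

Compute successive squares:
12^1 ≡ 12 (mod 93)
12^2 ≡ 12^2 = 144 ≡ 51 (mod 93)
12^4 ≡ 51^2 = 2601 ≡ 90 (mod 93)
12^8 ≡ 90^2 = 8100 ≡ 9 (mod 93)
12^16 ≡ 9^2 = 81 (mod 93)
12^32 ≡ 81^2 = 6561 ≡ 51 (mod 93)
12^64 ≡ 51^2 = 2601 ≡ 90 (mod 93)
12^128 ≡ 90^2 = 8100 ≡ 9 (mod 93)
12^227 = 12^128 * 12^64 * 12^32 * 12^2 * 12^1 ≡ 9 * 90 * 51 * 51 * 12 (mod 93).
Accumulate the product:
9 * 90 = 810 ≡ 66
66 * 51 = 3366 ≡ 18
18 * 51 = 918 ≡ 81
81 * 12 = 972 ≡ 42

42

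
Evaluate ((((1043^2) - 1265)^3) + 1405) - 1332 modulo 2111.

1698

(1043)^2 ≡ 684 (mod 2111)
684 - 1265 = -581 ≡ 1530 (mod 2111)
(1530)^3 ≡ 1625 (mod 2111)
1625 + 1405 = 3030 ≡ 919 (mod 2111)
919 - 1332 = -413 ≡ 1698 (mod 2111)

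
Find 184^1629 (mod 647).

532

Using repeated squaring:
1629 in binary is 11001011101, i.e. 1629 = 1024 + 512 + 64 + 16 + 8 + 4 + 1.
184^1 ≡ 184 (mod 647)
184^2 ≡ 184^2 = 33856 ≡ 212 (mod 647)
184^4 ≡ 212^2 = 44944 ≡ 301 (mod 647)
184^8 ≡ 301^2 = 90601 ≡ 21 (mod 647)
184^16 ≡ 21^2 = 441 (mod 647)
184^32 ≡ 441^2 = 194481 ≡ 381 (mod 647)
184^64 ≡ 381^2 = 145161 ≡ 233 (mod 647)
184^128 ≡ 233^2 = 54289 ≡ 588 (mod 647)
184^256 ≡ 588^2 = 345744 ≡ 246 (mod 647)
184^512 ≡ 246^2 = 60516 ≡ 345 (mod 647)
184^1024 ≡ 345^2 = 119025 ≡ 624 (mod 647)
184^1629 = 184^1024 * 184^512 * 184^64 * 184^16 * 184^8 * 184^4 * 184^1 ≡ 624 * 345 * 233 * 441 * 21 * 301 * 184 (mod 647).
Accumulate the product:
624 * 345 = 215280 ≡ 476
476 * 233 = 110908 ≡ 271
271 * 441 = 119511 ≡ 463
463 * 21 = 9723 ≡ 18
18 * 301 = 5418 ≡ 242
242 * 184 = 44528 ≡ 532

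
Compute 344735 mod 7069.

5423

344735 = 48·7069 + 5423, so 344735 ≡ 5423 (mod 7069).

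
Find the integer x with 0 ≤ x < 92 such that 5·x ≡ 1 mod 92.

37

By the extended Euclidean algorithm:
92 = 18·5 + 2
5 = 2·2 + 1
2 = 2·1 + 0
gcd(5, 92) = 1, so the inverse exists.
Bézout: 1 = −2·92 + 37·5.
So 5⁻¹ ≡ 37 (mod 92).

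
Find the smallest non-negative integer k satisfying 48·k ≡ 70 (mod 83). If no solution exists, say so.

gcd(48, 83) = 1, so a unique solution mod 83 exists.
48⁻¹ ≡ 64 (mod 83).
k ≡ 64·70 ≡ 81 (mod 83).

81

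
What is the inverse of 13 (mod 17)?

4

17 = 1*13 + 4
13 = 3*4 + 1
4 = 4*1 + 0
gcd(13, 17) = 1, so the inverse exists.
Back-substitute for 1:
1 = 1*13 − 3*4
  = −3*17 + 4*13
So 13⁻¹ ≡ 4 (mod 17).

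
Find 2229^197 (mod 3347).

438

Compute successive squares:
197 in binary is 11000101, i.e. 197 = 128 + 64 + 4 + 1.
2229^1 ≡ 2229 (mod 3347)
2229^2 ≡ 2229^2 = 4968441 ≡ 1493 (mod 3347)
2229^4 ≡ 1493^2 = 2229049 ≡ 3294 (mod 3347)
2229^8 ≡ 3294^2 = 10850436 ≡ 2809 (mod 3347)
2229^16 ≡ 2809^2 = 7890481 ≡ 1602 (mod 3347)
2229^32 ≡ 1602^2 = 2566404 ≡ 2602 (mod 3347)
2229^64 ≡ 2602^2 = 6770404 ≡ 2770 (mod 3347)
2229^128 ≡ 2770^2 = 7672900 ≡ 1576 (mod 3347)
2229^197 = 2229^128 × 2229^64 × 2229^4 × 2229^1 ≡ 1576 × 2770 × 3294 × 2229 (mod 3347).
Accumulate the product:
1576 × 2770 = 4365520 ≡ 1032
1032 × 3294 = 3399408 ≡ 2203
2203 × 2229 = 4910487 ≡ 438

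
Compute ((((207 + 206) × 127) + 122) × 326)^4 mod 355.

116

207 + 206 = 413 ≡ 58 (mod 355)
58 × 127 = 7366 ≡ 266 (mod 355)
266 + 122 = 388 ≡ 33 (mod 355)
33 × 326 = 10758 ≡ 108 (mod 355)
(108)^4 ≡ 116 (mod 355)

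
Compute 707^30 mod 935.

Compute successive squares:
707^1 ≡ 707 (mod 935)
707^2 ≡ 707^2 = 499849 ≡ 559 (mod 935)
707^4 ≡ 559^2 = 312481 ≡ 191 (mod 935)
707^8 ≡ 191^2 = 36481 ≡ 16 (mod 935)
707^16 ≡ 16^2 = 256 (mod 935)
707^30 = 707^16 · 707^8 · 707^4 · 707^2 ≡ 256 · 16 · 191 · 559 (mod 935).
Accumulate the product:
256 · 16 = 4096 ≡ 356
356 · 191 = 67996 ≡ 676
676 · 559 = 377884 ≡ 144

144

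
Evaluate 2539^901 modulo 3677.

1565

901 in binary is 1110000101, i.e. 901 = 512 + 256 + 128 + 4 + 1.
2539^1 ≡ 2539 (mod 3677)
2539^2 ≡ 2539^2 = 6446521 ≡ 740 (mod 3677)
2539^4 ≡ 740^2 = 547600 ≡ 3404 (mod 3677)
2539^8 ≡ 3404^2 = 11587216 ≡ 989 (mod 3677)
2539^16 ≡ 989^2 = 978121 ≡ 39 (mod 3677)
2539^32 ≡ 39^2 = 1521 (mod 3677)
2539^64 ≡ 1521^2 = 2313441 ≡ 608 (mod 3677)
2539^128 ≡ 608^2 = 369664 ≡ 1964 (mod 3677)
2539^256 ≡ 1964^2 = 3857296 ≡ 123 (mod 3677)
2539^512 ≡ 123^2 = 15129 ≡ 421 (mod 3677)
2539^901 = 2539^512 · 2539^256 · 2539^128 · 2539^4 · 2539^1 ≡ 421 · 123 · 1964 · 3404 · 2539 (mod 3677).
Accumulate the product:
421 · 123 = 51783 ≡ 305
305 · 1964 = 599020 ≡ 3346
3346 · 3404 = 11389784 ≡ 2115
2115 · 2539 = 5369985 ≡ 1565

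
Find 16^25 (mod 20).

16

By square-and-multiply:
25 in binary is 11001, i.e. 25 = 16 + 8 + 1.
16^1 ≡ 16 (mod 20)
16^2 ≡ 16^2 = 256 ≡ 16 (mod 20)
16^4 ≡ 16^2 = 256 ≡ 16 (mod 20)
16^8 ≡ 16^2 = 256 ≡ 16 (mod 20)
16^16 ≡ 16^2 = 256 ≡ 16 (mod 20)
16^25 = 16^16 × 16^8 × 16^1 ≡ 16 × 16 × 16 (mod 20).
Accumulate the product:
16 × 16 = 256 ≡ 16
16 × 16 = 256 ≡ 16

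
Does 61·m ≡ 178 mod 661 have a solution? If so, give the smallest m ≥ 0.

gcd(61, 661) = 1, so a unique solution mod 661 exists.
61⁻¹ ≡ 596 (mod 661).
m ≡ 596·178 ≡ 328 (mod 661).

328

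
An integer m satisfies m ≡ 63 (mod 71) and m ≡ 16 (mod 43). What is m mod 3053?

489

71⁻¹ mod 43: 71*20 ≡ 1 (mod 43), so 71⁻¹ ≡ 20.
m = 63 + 71*((16 − 63)*20 mod 43) = 63 + 71*6 = 489.
Check: 489 mod 71 = 63, 489 mod 43 = 16. ✓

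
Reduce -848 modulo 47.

45

-848 = -19·47 + 45, so -848 ≡ 45 (mod 47).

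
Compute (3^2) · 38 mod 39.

(3)^2 ≡ 9 (mod 39)
9 · 38 = 342 ≡ 30 (mod 39)

30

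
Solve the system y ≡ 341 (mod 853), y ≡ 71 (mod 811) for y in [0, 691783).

390162

853⁻¹ mod 811: 853×560 ≡ 1 (mod 811), so 853⁻¹ ≡ 560.
y = 341 + 853×((71 − 341)×560 mod 811) = 341 + 853×457 = 390162.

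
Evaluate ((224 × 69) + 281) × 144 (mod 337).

224 × 69 = 15456 ≡ 291 (mod 337)
291 + 281 = 572 ≡ 235 (mod 337)
235 × 144 = 33840 ≡ 140 (mod 337)

140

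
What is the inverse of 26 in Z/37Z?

37 = 1·26 + 11
26 = 2·11 + 4
11 = 2·4 + 3
4 = 1·3 + 1
3 = 3·1 + 0
gcd(26, 37) = 1, so the inverse exists.
Back-substitute for 1:
1 = 1·4 − 1·3
  = −1·11 + 3·4
  = 3·26 − 7·11
  = −7·37 + 10·26
So 26⁻¹ ≡ 10 (mod 37).

10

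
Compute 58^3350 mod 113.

3350 in binary is 110100010110, i.e. 3350 = 2048 + 1024 + 256 + 16 + 4 + 2.
58^1 ≡ 58 (mod 113)
58^2 ≡ 58^2 = 3364 ≡ 87 (mod 113)
58^4 ≡ 87^2 = 7569 ≡ 111 (mod 113)
58^8 ≡ 111^2 = 12321 ≡ 4 (mod 113)
58^16 ≡ 4^2 = 16 (mod 113)
58^32 ≡ 16^2 = 256 ≡ 30 (mod 113)
58^64 ≡ 30^2 = 900 ≡ 109 (mod 113)
58^128 ≡ 109^2 = 11881 ≡ 16 (mod 113)
58^256 ≡ 16^2 = 256 ≡ 30 (mod 113)
58^512 ≡ 30^2 = 900 ≡ 109 (mod 113)
58^1024 ≡ 109^2 = 11881 ≡ 16 (mod 113)
58^2048 ≡ 16^2 = 256 ≡ 30 (mod 113)
58^3350 = 58^2048 * 58^1024 * 58^256 * 58^16 * 58^4 * 58^2 ≡ 30 * 16 * 30 * 16 * 111 * 87 (mod 113).
Accumulate the product:
30 * 16 = 480 ≡ 28
28 * 30 = 840 ≡ 49
49 * 16 = 784 ≡ 106
106 * 111 = 11766 ≡ 14
14 * 87 = 1218 ≡ 88

88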